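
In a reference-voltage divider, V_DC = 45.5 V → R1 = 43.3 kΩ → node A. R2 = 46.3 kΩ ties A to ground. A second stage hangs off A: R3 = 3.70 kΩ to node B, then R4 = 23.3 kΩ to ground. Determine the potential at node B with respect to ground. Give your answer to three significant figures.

V_B ≈ 11.1 V

The second stage (R3 + R4 = 27.00 kΩ) loads node A in parallel with R2.
R2 ‖ (R3+R4) = 17.05 kΩ.
First divider: V_A = V_DC · 17.05/(43.3 + 17.05) = 12.86 V.
Then the unloaded second divider: V_B = V_A × R4/(R3+R4) = 12.86 × 0.8630 = 11.10 V.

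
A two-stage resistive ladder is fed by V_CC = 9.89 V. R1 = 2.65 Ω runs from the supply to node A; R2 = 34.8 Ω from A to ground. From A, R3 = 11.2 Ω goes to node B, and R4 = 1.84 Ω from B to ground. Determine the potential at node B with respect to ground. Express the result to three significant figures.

The second stage (R3 + R4 = 13.04 Ω) loads node A in parallel with R2.
R2 ‖ (R3+R4) = 9.486 Ω.
First divider: V_A = V_CC · 9.486/(2.65 + 9.486) = 7.730 V.
V_B = V_A × 0.1411 = 1.091 V.

V_B ≈ 1.09 V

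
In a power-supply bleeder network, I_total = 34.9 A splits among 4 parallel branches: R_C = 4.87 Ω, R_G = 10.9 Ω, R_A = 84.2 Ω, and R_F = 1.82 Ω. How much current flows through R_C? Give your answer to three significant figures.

Conductances: ΣG = 1/4.87 + 1/10.9 + 1/84.2 + 1/1.82 = 0.8584 (1/Ω).
Current divider: I(R_C) = I_total · G_k/ΣG = 34.9 × (0.2053/0.8584) = 34.9 × 0.2392 = 8.348 A.

I ≈ 8.35 A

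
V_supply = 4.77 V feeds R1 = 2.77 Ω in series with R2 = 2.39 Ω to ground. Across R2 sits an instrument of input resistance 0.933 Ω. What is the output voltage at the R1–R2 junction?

The load sits in parallel with R2, giving an effective lower resistance R2' = R2·R_L/(R2+R_L) = 0.6710 Ω.
Then V_out = V_supply · R2'/(R1 + R2') = 4.77 × 0.6710/3.441 = 0.9302 V.

V_out ≈ 0.930 V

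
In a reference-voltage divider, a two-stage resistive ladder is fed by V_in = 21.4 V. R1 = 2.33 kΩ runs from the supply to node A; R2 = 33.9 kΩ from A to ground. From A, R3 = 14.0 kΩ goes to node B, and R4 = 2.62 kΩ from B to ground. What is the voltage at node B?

Node A sees R2 in parallel with the series input of stage 2, R3 + R4 = 16.62 kΩ.
R2 ‖ (R3+R4) = 11.15 kΩ.
First divider: V_A = V_in · 11.15/(2.33 + 11.15) = 17.70 V.
Then the unloaded second divider: V_B = V_A × R4/(R3+R4) = 17.70 × 0.1576 = 2.791 V.

V_B ≈ 2.79 V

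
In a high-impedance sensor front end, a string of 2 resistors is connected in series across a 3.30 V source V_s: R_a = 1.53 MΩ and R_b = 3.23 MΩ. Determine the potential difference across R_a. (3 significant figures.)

Total series resistance ΣR = 1.53 + 3.23 = 4.760 MΩ.
By the voltage-divider rule, V = 3.30 × 1.530/4.760 = 1.061 V.

V ≈ 1.06 V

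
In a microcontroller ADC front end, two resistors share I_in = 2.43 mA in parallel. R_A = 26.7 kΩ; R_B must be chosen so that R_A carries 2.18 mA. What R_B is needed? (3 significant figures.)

Two-branch current divider: I_A = I_in · R_B/(R_A + R_B).
2.18/2.43 = R_B/(R_A + R_B) → R_B = R_A · (0.8971)/(1 − 0.8971) = 26.7 × 8.720 = 232.8 kΩ.

R_B ≈ 233 kΩ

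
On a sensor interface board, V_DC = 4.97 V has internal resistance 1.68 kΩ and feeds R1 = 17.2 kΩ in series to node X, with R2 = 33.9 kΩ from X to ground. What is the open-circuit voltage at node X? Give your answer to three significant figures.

V_th ≈ 3.19 V

R1' = 1.68 + 17.2 = 18.88 kΩ (source resistance + R1).
With X open, the divider is unloaded: V_th = 4.97 × 33.9/52.78 = 3.192 V.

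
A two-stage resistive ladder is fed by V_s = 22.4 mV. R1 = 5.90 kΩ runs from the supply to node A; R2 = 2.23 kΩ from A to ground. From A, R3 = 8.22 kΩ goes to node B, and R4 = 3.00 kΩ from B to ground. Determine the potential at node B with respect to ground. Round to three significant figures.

V_B ≈ 1.44 mV

Looking into the second stage from A: R3 + R4 = 11.22 kΩ appears in parallel with R2.
R2 ‖ (R3+R4) = 1.860 kΩ.
V_A = 22.4 × 1.860/(5.90 + 1.860) = 5.370 mV.
Then the unloaded second divider: V_B = V_A × R4/(R3+R4) = 5.370 × 0.2674 = 1.436 mV.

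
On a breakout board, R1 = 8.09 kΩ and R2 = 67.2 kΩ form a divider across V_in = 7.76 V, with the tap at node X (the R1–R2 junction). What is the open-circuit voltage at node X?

V_th ≈ 6.93 V

With X open, the divider is unloaded: V_th = 7.76 × 67.2/75.29 = 6.926 V.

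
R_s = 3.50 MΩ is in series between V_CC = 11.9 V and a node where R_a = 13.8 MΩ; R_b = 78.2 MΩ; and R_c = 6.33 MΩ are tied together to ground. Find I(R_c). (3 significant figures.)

I ≈ 1.02 µA

Parallel bank: R_p = 1/(1/13.8 + 1/78.2 + 1/6.33) = 4.111 MΩ.
V_A by voltage divider: V_A = 11.9 × 4.111/(3.50 + 4.111) = 6.428 V.
I(R_c) = V_A / R_c = 6.428/6.33 = 1.015 µA.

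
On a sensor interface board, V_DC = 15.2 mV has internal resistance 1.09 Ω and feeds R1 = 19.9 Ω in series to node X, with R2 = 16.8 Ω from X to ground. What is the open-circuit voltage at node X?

V_th ≈ 6.76 mV

R1' = 1.09 + 19.9 = 20.99 Ω (source resistance + R1).
Open-circuit (no load on X): V_th = V_DC · R2/(R1' + R2) = 15.2 × 16.8/(20.99 + 16.8) = 6.757 mV.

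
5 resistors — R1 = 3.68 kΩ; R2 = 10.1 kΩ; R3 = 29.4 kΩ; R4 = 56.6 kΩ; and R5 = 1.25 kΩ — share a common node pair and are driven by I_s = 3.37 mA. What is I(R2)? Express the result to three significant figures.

I ≈ 0.273 mA

ΣG = 1/3.68 + 1/10.1 + 1/29.4 + 1/56.6 + 1/1.25 = 1.222.
Current divider: I(R2) = I_s · G_k/ΣG = 3.37 × (0.09901/1.222) = 3.37 × 0.08099 = 0.2730 mA.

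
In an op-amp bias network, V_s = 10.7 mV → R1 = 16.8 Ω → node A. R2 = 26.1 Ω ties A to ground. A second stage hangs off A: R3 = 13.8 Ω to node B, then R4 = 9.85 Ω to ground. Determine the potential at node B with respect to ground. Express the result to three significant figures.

Looking into the second stage from A: R3 + R4 = 23.65 Ω appears in parallel with R2.
R2 ‖ (R3+R4) = 12.41 Ω.
First divider: V_A = V_s · 12.41/(16.8 + 12.41) = 4.545 mV.
Then the unloaded second divider: V_B = V_A × R4/(R3+R4) = 4.545 × 0.4165 = 1.893 mV.

V_B ≈ 1.89 mV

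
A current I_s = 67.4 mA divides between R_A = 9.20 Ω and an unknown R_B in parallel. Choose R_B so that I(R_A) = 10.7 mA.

R_B ≈ 1.74 Ω

The fraction through R_A equals R_B/(R_A+R_B).
With f = 0.1588, R_B = R_A · f/(1−f) = 9.20 × 0.1887 = 1.736 Ω.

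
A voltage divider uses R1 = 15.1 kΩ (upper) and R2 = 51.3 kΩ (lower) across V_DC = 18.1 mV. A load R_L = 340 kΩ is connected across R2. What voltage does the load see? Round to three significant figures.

The load sits in parallel with R2, giving an effective lower resistance R2' = R2·R_L/(R2+R_L) = 44.57 kΩ.
Then V_out = V_DC · R2'/(R1 + R2') = 18.1 × 44.57/59.67 = 13.52 mV.

V_out ≈ 13.5 mV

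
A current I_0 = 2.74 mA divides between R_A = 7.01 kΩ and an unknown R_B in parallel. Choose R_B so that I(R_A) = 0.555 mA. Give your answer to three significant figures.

R_B ≈ 1.78 kΩ

In a two-way split, I_A/I_0 = R_B/(R_A + R_B).
0.555/2.74 = R_B/(R_A + R_B) → R_B = R_A · (0.2026)/(1 − 0.2026) = 7.01 × 0.2540 = 1.781 kΩ.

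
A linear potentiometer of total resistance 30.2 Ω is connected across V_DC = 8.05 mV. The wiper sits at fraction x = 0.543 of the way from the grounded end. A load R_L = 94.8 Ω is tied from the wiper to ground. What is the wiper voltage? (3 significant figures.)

V_out ≈ 4.05 mV

Lower segment x·R_p = 16.40 Ω; upper segment (1−x)·R_p = 13.80 Ω.
Lower segment in parallel with the load: 16.40 ‖ 94.8 = 13.98 Ω.
Loaded-divider output: V_out = 8.05 × 0.5032 = 4.051 mV.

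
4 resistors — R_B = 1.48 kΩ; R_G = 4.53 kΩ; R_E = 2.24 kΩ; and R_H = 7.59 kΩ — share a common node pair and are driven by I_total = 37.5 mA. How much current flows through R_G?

Total conductance ΣG = 1/1.48 + 1/4.53 + 1/2.24 + 1/7.59 = 1.475 (units of 1/kΩ).
Current divider: I(R_G) = I_total · G_k/ΣG = 37.5 × (0.2208/1.475) = 37.5 × 0.1497 = 5.614 mA.

I ≈ 5.61 mA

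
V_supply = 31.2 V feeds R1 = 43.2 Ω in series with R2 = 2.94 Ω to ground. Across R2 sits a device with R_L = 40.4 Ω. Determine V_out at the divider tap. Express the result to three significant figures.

V_out ≈ 1.86 V

First combine the lower leg with the load: R2 ‖ R_L = 2.741 Ω.
Voltage divider with the loaded lower leg: V_out = 31.2 × 2.741/(43.2 + 2.741) = 31.2 × 0.05965 = 1.861 V.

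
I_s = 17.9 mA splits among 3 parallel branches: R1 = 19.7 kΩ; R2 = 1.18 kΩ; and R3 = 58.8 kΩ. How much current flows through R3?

I ≈ 0.333 mA

Conductances: ΣG = 1/19.7 + 1/1.18 + 1/58.8 = 0.9152 (1/kΩ).
Current divider: I(R3) = I_s · G_k/ΣG = 17.9 × (0.01701/0.9152) = 17.9 × 0.01858 = 0.3326 mA.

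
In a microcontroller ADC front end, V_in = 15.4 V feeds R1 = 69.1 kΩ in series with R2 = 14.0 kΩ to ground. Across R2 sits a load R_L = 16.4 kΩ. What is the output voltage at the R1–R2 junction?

V_out ≈ 1.52 V

The load sits in parallel with R2, giving an effective lower resistance R2' = R2·R_L/(R2+R_L) = 7.553 kΩ.
Voltage divider with the loaded lower leg: V_out = 15.4 × 7.553/(69.1 + 7.553) = 15.4 × 0.09853 = 1.517 V.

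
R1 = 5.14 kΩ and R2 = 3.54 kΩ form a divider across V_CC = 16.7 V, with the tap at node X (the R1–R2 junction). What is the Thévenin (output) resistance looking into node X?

R_th ≈ 2.10 kΩ

With V_CC suppressed (replaced by a short), R_th = R1 ‖ R2 = (5.140 × 3.54)/(5.140 + 3.54) = 2.096 kΩ.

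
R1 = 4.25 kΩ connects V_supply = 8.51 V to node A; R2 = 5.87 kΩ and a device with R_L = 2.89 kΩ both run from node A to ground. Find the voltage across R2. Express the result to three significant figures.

R2 ‖ R_L = (5.87 × 2.89)/(5.87 + 2.89) = 1.937 kΩ.
Voltage divider with the loaded lower leg: V_out = 8.51 × 1.937/(4.25 + 1.937) = 8.51 × 0.3130 = 2.664 V.
(Unloaded it would be 4.94 V; the load pulls it down.)

V_out ≈ 2.66 V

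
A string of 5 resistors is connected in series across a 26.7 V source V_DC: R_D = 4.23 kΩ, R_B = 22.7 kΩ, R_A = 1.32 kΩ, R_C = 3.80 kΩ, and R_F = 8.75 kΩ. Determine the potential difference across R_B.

Total series resistance ΣR = 4.23 + 22.7 + 1.32 + 3.80 + 8.75 = 40.80 kΩ.
V = V_DC · R/ΣR = 26.7 × 0.5564 = 14.86 V.

V ≈ 14.9 V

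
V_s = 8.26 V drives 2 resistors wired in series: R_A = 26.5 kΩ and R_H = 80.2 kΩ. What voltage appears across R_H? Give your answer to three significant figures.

V ≈ 6.21 V

Series total: ΣR = 26.5 + 80.2 = 106.7 kΩ.
Voltage divider: V = V_s · (80.20 / 106.7) = 8.26 × 0.7516 = 6.209 V.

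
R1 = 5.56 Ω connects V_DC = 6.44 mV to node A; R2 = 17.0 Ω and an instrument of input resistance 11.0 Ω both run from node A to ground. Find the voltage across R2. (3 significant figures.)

The load sits in parallel with R2, giving an effective lower resistance R2' = R2·R_L/(R2+R_L) = 6.679 Ω.
Then V_out = V_DC · R2'/(R1 + R2') = 6.44 × 6.679/12.24 = 3.514 mV.

V_out ≈ 3.51 mV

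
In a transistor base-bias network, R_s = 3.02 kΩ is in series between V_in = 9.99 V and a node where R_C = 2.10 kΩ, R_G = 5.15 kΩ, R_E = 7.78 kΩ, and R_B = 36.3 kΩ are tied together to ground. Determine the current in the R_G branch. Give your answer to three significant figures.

Equivalent of the parallel group: R_p = 1.210 kΩ.
Node voltage V_A = V_in · R_p/(R_s + R_p) = 9.99 × 0.2861 = 2.858 V.
I(R_G) = V_A / R_G = 2.858/5.15 = 0.5549 mA.

I ≈ 0.555 mA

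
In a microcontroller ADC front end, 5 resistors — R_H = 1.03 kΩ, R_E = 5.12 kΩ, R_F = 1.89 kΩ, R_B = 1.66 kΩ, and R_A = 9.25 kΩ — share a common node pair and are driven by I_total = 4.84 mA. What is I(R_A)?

Total conductance ΣG = 1/1.03 + 1/5.12 + 1/1.89 + 1/1.66 + 1/9.25 = 2.406 (units of 1/kΩ).
Current divider: I(R_A) = I_total · G_k/ΣG = 4.84 × (0.1081/2.406) = 4.84 × 0.04494 = 0.2175 mA.

I ≈ 0.217 mA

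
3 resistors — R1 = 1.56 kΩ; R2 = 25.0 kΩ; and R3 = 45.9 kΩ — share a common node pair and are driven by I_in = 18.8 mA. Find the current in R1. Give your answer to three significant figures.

Conductances: ΣG = 1/1.56 + 1/25.0 + 1/45.9 = 0.7028 (1/kΩ).
R1 takes the fraction G_k/ΣG = 0.6410/0.7028 = 0.9121, so I = 18.8 × 0.9121 = 17.15 mA.

I ≈ 17.1 mA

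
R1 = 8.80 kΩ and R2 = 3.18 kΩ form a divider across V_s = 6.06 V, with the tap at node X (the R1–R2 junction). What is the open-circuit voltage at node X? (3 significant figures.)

Open-circuit (no load on X): V_th = V_s · R2/(R1 + R2) = 6.06 × 3.18/(8.800 + 3.18) = 1.609 V.

V_th ≈ 1.61 V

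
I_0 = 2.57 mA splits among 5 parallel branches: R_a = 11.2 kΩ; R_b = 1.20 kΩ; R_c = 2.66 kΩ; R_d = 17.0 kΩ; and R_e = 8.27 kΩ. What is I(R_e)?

I ≈ 0.210 mA

Total conductance ΣG = 1/11.2 + 1/1.20 + 1/2.66 + 1/17.0 + 1/8.27 = 1.478 (units of 1/kΩ).
Current divider: I(R_e) = I_0 · G_k/ΣG = 2.57 × (0.1209/1.478) = 2.57 × 0.08180 = 0.2102 mA.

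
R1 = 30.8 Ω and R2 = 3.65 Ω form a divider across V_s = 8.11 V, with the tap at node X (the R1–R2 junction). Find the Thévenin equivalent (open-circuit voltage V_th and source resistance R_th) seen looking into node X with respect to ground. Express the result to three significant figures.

V_th ≈ 0.859 V, R_th ≈ 3.26 Ω

With X open, the divider is unloaded: V_th = 8.11 × 3.65/34.45 = 0.8593 V.
With V_s suppressed (replaced by a short), R_th = R1 ‖ R2 = (30.80 × 3.65)/(30.80 + 3.65) = 3.263 Ω.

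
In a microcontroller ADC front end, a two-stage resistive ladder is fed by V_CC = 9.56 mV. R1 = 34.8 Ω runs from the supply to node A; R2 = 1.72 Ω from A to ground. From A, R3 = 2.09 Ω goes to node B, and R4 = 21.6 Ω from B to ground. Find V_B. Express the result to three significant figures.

V_B ≈ 0.384 mV

Looking into the second stage from A: R3 + R4 = 23.69 Ω appears in parallel with R2.
R2 ‖ (R3+R4) = 1.604 Ω.
V_A = 9.56 × 1.604/(34.8 + 1.604) = 0.4211 mV.
Then the unloaded second divider: V_B = V_A × R4/(R3+R4) = 0.4211 × 0.9118 = 0.3840 mV.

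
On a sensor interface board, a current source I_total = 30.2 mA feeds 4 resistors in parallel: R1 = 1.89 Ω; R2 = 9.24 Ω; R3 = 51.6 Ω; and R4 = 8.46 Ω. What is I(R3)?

Total conductance ΣG = 1/1.89 + 1/9.24 + 1/51.6 + 1/8.46 = 0.7749 (units of 1/Ω).
Current divider: I(R3) = I_total · G_k/ΣG = 30.2 × (0.01938/0.7749) = 30.2 × 0.02501 = 0.7553 mA.

I ≈ 0.755 mA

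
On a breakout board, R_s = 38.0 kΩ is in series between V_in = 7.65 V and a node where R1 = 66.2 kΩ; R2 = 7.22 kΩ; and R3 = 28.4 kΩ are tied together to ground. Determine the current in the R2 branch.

I ≈ 0.130 mA

Equivalent of the parallel group: R_p = 5.296 kΩ.
V_A by voltage divider: V_A = 7.65 × 5.296/(38.0 + 5.296) = 0.9358 V.
Branch current I = V_A/R2 = 0.9358/7.22 = 0.1296 mA.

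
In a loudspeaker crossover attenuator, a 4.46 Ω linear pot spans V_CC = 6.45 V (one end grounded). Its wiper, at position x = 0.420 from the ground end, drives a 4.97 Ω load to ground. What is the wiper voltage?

V_out ≈ 2.22 V

Lower segment x·R_p = 1.873 Ω; upper segment (1−x)·R_p = 2.587 Ω.
(x·R_p) ‖ R_L = 1.360 Ω.
V_out = 6.45 × 1.360/(2.587 + 1.360) = 2.223 V.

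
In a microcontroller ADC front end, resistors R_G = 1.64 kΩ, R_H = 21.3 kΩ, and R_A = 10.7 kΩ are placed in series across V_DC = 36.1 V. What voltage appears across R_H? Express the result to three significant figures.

V ≈ 22.9 V

Series total: ΣR = 1.64 + 21.3 + 10.7 = 33.64 kΩ.
Voltage divider: V = V_DC · (21.30 / 33.64) = 36.1 × 0.6332 = 22.86 V.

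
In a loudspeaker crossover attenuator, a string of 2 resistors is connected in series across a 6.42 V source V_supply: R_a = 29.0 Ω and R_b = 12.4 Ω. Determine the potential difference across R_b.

Series total: ΣR = 29.0 + 12.4 = 41.40 Ω.
V = V_supply · R/ΣR = 6.42 × 0.2995 = 1.923 V.

V ≈ 1.92 V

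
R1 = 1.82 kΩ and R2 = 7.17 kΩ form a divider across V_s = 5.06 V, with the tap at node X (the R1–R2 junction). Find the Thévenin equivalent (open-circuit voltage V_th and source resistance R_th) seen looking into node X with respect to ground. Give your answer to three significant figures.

With X open, the divider is unloaded: V_th = 5.06 × 7.17/8.990 = 4.036 V.
With V_s suppressed (replaced by a short), R_th = R1 ‖ R2 = (1.820 × 7.17)/(1.820 + 7.17) = 1.452 kΩ.

V_th ≈ 4.04 V, R_th ≈ 1.45 kΩ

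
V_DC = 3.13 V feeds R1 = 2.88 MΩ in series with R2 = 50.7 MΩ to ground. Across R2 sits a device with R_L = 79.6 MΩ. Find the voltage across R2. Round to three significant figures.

V_out ≈ 2.86 V

First combine the lower leg with the load: R2 ‖ R_L = 30.97 MΩ.
Now apply the divider: V_out = 3.13 × 0.9149 = 2.864 V.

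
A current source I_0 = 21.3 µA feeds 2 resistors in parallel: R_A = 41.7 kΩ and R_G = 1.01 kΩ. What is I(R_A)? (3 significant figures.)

Two-branch current divider: I_k = I_0 · R_other/(R_1 + R_2).
So I = 21.3 × 1.01/42.71 = 0.5037 µA.

I ≈ 0.504 µA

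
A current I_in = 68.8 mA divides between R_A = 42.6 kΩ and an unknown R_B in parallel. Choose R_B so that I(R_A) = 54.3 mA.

Two-branch current divider: I_A = I_in · R_B/(R_A + R_B).
54.3/68.8 = R_B/(R_A + R_B) → R_B = R_A · (0.7892)/(1 − 0.7892) = 42.6 × 3.745 = 159.5 kΩ.

R_B ≈ 160 kΩ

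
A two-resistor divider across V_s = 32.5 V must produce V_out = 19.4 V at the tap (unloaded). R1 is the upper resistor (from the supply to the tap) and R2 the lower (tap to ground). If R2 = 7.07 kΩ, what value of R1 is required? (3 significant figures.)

V_out/V_s = R2/(R1+R2) = 0.5969.
R1 = R2·(1/k − 1) = 7.07 × 0.6753 = 4.774 kΩ.

R1 ≈ 4.77 kΩ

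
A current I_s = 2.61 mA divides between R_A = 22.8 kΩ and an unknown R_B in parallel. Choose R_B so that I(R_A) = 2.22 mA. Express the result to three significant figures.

The fraction through R_A equals R_B/(R_A+R_B).
2.22/2.61 = R_B/(R_A + R_B) → R_B = R_A · (0.8506)/(1 − 0.8506) = 22.8 × 5.692 = 129.8 kΩ.

R_B ≈ 130 kΩ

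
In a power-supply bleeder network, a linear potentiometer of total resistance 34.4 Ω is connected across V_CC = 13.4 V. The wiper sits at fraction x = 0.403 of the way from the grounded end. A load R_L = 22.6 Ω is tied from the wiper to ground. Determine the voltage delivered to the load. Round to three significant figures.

The pot divides into 20.54 Ω above the wiper and 13.86 Ω below.
Lower segment in parallel with the load: 13.86 ‖ 22.6 = 8.592 Ω.
V_out = 13.4 × 8.592/(20.54 + 8.592) = 3.953 V.
(Unloaded: V_out = x·V_CC = 5.40 V.)

V_out ≈ 3.95 V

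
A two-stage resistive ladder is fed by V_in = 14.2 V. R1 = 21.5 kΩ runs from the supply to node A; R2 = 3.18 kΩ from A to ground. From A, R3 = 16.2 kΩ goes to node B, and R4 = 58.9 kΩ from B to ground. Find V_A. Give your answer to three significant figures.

Node A sees R2 in parallel with the series input of stage 2, R3 + R4 = 75.10 kΩ.
R2 ‖ (R3+R4) = 3.051 kΩ.
V_A = 14.2 × 3.051/(21.5 + 3.051) = 1.765 V.

V_A ≈ 1.76 V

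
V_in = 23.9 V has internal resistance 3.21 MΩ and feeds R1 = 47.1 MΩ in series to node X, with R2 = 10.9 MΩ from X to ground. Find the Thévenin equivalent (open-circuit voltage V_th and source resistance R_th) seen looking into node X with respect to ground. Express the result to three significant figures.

R1' = 3.21 + 47.1 = 50.31 MΩ (source resistance + R1).
V_th is the unloaded tap voltage: V_in · R2/(R1'+R2) = 23.9 × 0.1781 = 4.256 V.
With V_in suppressed (replaced by a short), R_th = R1' ‖ R2 = (50.31 × 10.9)/(50.31 + 10.9) = 8.959 MΩ.

V_th ≈ 4.26 V, R_th ≈ 8.96 MΩ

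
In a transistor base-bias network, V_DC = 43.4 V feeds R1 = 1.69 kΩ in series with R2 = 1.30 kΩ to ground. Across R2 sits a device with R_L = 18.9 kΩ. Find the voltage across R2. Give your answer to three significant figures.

The load sits in parallel with R2, giving an effective lower resistance R2' = R2·R_L/(R2+R_L) = 1.216 kΩ.
Then V_out = V_DC · R2'/(R1 + R2') = 43.4 × 1.216/2.906 = 18.16 V.
(Unloaded it would be 18.9 V; the load pulls it down.)

V_out ≈ 18.2 V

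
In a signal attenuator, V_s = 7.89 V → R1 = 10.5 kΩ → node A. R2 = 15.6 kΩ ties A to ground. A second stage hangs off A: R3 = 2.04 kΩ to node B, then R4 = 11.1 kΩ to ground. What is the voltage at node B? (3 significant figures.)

Looking into the second stage from A: R3 + R4 = 13.14 kΩ appears in parallel with R2.
R2 ‖ (R3+R4) = 7.132 kΩ.
So V_A = 7.89 × 0.4045 = 3.192 V.
Then the unloaded second divider: V_B = V_A × R4/(R3+R4) = 3.192 × 0.8447 = 2.696 V.

V_B ≈ 2.70 V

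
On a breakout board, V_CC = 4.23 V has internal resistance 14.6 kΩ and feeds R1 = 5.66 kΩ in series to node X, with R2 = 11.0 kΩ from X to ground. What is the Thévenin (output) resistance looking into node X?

R1' = 14.6 + 5.66 = 20.26 kΩ (source resistance + R1).
Looking into X with the source shorted: R_th = R1'·R2/(R1'+R2) = 20.26 × 11.0/31.26 = 7.129 kΩ.

R_th ≈ 7.13 kΩ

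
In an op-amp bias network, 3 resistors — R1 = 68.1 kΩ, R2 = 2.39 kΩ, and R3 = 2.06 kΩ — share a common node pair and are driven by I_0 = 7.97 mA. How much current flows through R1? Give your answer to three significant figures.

I ≈ 0.127 mA

Total conductance ΣG = 1/68.1 + 1/2.39 + 1/2.06 = 0.9185 (units of 1/kΩ).
Current divider: I(R1) = I_0 · G_k/ΣG = 7.97 × (0.01468/0.9185) = 7.97 × 0.01599 = 0.1274 mA.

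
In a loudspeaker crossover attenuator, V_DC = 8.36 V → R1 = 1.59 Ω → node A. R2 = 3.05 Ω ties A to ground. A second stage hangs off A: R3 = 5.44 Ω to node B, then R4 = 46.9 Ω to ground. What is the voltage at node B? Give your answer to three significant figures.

Node A sees R2 in parallel with the series input of stage 2, R3 + R4 = 52.34 Ω.
Effective lower resistance at A: R2 ‖ 52.34 = 2.882 Ω.
First divider: V_A = V_DC · 2.882/(1.59 + 2.882) = 5.388 V.
V_B = V_A × 0.8961 = 4.828 V.

V_B ≈ 4.83 V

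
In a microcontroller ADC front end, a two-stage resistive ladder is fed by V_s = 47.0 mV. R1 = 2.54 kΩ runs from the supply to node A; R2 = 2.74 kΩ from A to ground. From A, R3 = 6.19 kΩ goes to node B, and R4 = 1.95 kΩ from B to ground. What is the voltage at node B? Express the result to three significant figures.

The second stage (R3 + R4 = 8.140 kΩ) loads node A in parallel with R2.
R2 ‖ (R3+R4) = 2.050 kΩ.
So V_A = 47.0 × 0.4466 = 20.99 mV.
Stage 2 is unloaded, so V_B = V_A · R4/(R3+R4) = 20.99 × 1.95/8.140 = 5.029 mV.

V_B ≈ 5.03 mV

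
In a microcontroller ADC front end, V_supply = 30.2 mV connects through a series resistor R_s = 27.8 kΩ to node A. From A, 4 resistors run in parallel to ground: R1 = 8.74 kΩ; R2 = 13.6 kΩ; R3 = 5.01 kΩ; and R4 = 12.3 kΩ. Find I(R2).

Equivalent of the parallel group: R_p = 2.133 kΩ.
Node voltage V_A = V_supply · R_p/(R_s + R_p) = 30.2 × 0.07126 = 2.152 mV.
Branch current I = V_A/R2 = 2.152/13.6 = 0.1582 µA.
(Equivalently: I_total = 1.009 µA, then current-divider fraction G_k/ΣG = 0.1568.)

I ≈ 0.158 µA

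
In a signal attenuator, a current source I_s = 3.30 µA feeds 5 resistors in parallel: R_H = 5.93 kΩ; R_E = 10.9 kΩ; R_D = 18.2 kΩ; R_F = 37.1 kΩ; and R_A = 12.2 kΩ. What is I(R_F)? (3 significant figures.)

Conductances: ΣG = 1/5.93 + 1/10.9 + 1/18.2 + 1/37.1 + 1/12.2 = 0.4242 (1/kΩ).
R_F takes the fraction G_k/ΣG = 0.02695/0.4242 = 0.06353, so I = 3.30 × 0.06353 = 0.2097 µA.

I ≈ 0.210 µA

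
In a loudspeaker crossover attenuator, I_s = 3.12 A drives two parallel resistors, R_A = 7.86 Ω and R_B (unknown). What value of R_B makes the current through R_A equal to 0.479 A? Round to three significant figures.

R_B ≈ 1.43 Ω

The fraction through R_A equals R_B/(R_A+R_B).
With f = 0.1535, R_B = R_A · f/(1−f) = 7.86 × 0.1814 = 1.426 Ω.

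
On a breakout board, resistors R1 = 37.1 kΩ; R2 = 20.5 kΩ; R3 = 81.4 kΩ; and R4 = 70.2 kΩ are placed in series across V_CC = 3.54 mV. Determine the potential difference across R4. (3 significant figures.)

Series total: ΣR = 37.1 + 20.5 + 81.4 + 70.2 = 209.2 kΩ.
By the voltage-divider rule, V = 3.54 × 70.20/209.2 = 1.188 mV.

V ≈ 1.19 mV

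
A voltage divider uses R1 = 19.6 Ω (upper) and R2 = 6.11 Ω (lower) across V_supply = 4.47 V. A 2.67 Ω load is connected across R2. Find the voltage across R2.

The load sits in parallel with R2, giving an effective lower resistance R2' = R2·R_L/(R2+R_L) = 1.858 Ω.
Voltage divider with the loaded lower leg: V_out = 4.47 × 1.858/(19.6 + 1.858) = 4.47 × 0.08659 = 0.3871 V.
(Unloaded it would be 1.06 V; the load pulls it down.)

V_out ≈ 0.387 V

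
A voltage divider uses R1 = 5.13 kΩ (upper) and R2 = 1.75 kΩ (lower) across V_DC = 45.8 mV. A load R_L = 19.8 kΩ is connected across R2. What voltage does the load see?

V_out ≈ 10.9 mV

First combine the lower leg with the load: R2 ‖ R_L = 1.608 kΩ.
Now apply the divider: V_out = 45.8 × 0.2386 = 10.93 mV.
(Unloaded it would be 11.6 mV; the load pulls it down.)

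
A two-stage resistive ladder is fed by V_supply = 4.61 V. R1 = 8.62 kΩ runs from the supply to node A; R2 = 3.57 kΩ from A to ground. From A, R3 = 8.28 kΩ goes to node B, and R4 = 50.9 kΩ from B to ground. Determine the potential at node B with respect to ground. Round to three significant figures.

Node A sees R2 in parallel with the series input of stage 2, R3 + R4 = 59.18 kΩ.
Effective lower resistance at A: R2 ‖ 59.18 = 3.367 kΩ.
So V_A = 4.61 × 0.2809 = 1.295 V.
V_B = V_A × 0.8601 = 1.114 V.

V_B ≈ 1.11 V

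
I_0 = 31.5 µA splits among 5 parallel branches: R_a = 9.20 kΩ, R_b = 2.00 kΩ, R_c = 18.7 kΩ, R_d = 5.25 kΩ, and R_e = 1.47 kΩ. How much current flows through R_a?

ΣG = 1/9.20 + 1/2.00 + 1/18.7 + 1/5.25 + 1/1.47 = 1.533.
By the current-divider rule, I = I_0 · G_k/ΣG = 31.5 × 0.07091 = 2.234 µA.

I ≈ 2.23 µA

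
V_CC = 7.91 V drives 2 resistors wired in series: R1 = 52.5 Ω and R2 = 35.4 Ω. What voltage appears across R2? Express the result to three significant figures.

ΣR = 52.5 + 35.4 = 87.90 Ω.
Voltage divider: V = V_CC · (35.40 / 87.90) = 7.91 × 0.4027 = 3.186 V.

V ≈ 3.19 V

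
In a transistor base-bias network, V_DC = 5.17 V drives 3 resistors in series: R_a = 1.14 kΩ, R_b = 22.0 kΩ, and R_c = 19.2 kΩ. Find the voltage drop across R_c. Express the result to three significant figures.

Series total: ΣR = 1.14 + 22.0 + 19.2 = 42.34 kΩ.
Voltage divider: V = V_DC · (19.20 / 42.34) = 5.17 × 0.4535 = 2.344 V.

V ≈ 2.34 V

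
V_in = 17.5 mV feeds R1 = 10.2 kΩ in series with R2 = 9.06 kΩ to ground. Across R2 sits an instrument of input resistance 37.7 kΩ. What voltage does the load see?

The load sits in parallel with R2, giving an effective lower resistance R2' = R2·R_L/(R2+R_L) = 7.305 kΩ.
Now apply the divider: V_out = 17.5 × 0.4173 = 7.303 mV.
(Unloaded it would be 8.23 mV; the load pulls it down.)

V_out ≈ 7.30 mV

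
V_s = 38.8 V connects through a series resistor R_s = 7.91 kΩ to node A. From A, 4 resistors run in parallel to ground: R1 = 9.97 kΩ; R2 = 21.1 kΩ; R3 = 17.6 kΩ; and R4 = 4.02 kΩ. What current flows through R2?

I ≈ 0.401 mA

Equivalent of the parallel group: R_p = 2.206 kΩ.
Node voltage V_A = V_s · R_p/(R_s + R_p) = 38.8 × 0.2181 = 8.462 V.
I(R2) = V_A / R2 = 8.462/21.1 = 0.4010 mA.
(Check via current divider: I_total = 3.835 mA; share G_k/ΣG = 0.1046 → same result.)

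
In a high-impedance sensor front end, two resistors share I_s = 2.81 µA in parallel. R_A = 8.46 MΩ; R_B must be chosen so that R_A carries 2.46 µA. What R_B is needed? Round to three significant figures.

R_B ≈ 59.5 MΩ

The fraction through R_A equals R_B/(R_A+R_B).
With f = 0.8754, R_B = R_A · f/(1−f) = 8.46 × 7.029 = 59.46 MΩ.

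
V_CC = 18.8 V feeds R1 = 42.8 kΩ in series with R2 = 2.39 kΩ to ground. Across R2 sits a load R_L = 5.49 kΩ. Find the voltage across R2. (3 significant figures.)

V_out ≈ 0.704 V

First combine the lower leg with the load: R2 ‖ R_L = 1.665 kΩ.
Then V_out = V_CC · R2'/(R1 + R2') = 18.8 × 1.665/44.47 = 0.7040 V.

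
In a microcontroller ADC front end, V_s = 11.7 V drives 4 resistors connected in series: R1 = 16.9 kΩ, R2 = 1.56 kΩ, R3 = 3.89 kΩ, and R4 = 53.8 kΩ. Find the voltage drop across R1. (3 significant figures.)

V ≈ 2.60 V

Total series resistance ΣR = 16.9 + 1.56 + 3.89 + 53.8 = 76.15 kΩ.
By the voltage-divider rule, V = 11.7 × 16.90/76.15 = 2.597 V.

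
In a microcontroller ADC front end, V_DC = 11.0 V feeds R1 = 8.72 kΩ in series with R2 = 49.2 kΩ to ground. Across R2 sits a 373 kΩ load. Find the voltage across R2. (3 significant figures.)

V_out ≈ 9.16 V

First combine the lower leg with the load: R2 ‖ R_L = 43.47 kΩ.
Then V_out = V_DC · R2'/(R1 + R2') = 11.0 × 43.47/52.19 = 9.162 V.
(Unloaded it would be 9.34 V; the load pulls it down.)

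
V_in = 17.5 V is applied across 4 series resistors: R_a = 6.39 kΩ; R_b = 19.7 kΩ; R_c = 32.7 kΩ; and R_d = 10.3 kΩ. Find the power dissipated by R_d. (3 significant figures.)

P ≈ 0.661 mW

ΣR = 69.09 kΩ → I = 17.5/69.09 = 0.2533 mA.
P(R_d) = I²·R_d = (0.2533)² × 10.3 = 0.6608 mW.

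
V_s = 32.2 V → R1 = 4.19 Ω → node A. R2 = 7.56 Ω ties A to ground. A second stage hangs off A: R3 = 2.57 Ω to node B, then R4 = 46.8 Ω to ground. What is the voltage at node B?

V_B ≈ 18.6 V

Looking into the second stage from A: R3 + R4 = 49.37 Ω appears in parallel with R2.
Effective lower resistance at A: R2 ‖ 49.37 = 6.556 Ω.
V_A = 32.2 × 6.556/(4.19 + 6.556) = 19.64 V.
Stage 2 is unloaded, so V_B = V_A · R4/(R3+R4) = 19.64 × 46.8/49.37 = 18.62 V.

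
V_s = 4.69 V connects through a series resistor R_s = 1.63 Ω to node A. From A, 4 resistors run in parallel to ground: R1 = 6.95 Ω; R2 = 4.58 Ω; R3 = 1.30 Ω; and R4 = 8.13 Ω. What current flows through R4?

Parallel bank: R_p = 1/(1/6.95 + 1/4.58 + 1/1.30 + 1/8.13) = 0.7972 Ω.
V_A = 4.69 × 0.7972/2.427 = 1.540 V.
I(R4) = V_A / R4 = 1.540/8.13 = 0.1895 A.

I ≈ 0.189 A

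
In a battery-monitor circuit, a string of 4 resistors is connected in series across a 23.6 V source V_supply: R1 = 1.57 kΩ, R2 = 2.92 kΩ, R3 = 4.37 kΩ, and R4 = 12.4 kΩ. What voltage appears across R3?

V ≈ 4.85 V

Series total: ΣR = 1.57 + 2.92 + 4.37 + 12.4 = 21.26 kΩ.
V = V_supply · R/ΣR = 23.6 × 0.2056 = 4.851 V.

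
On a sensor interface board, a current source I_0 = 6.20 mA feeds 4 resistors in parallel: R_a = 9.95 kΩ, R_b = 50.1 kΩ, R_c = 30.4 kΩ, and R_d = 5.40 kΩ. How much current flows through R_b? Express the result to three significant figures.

I ≈ 0.366 mA

ΣG = 1/9.95 + 1/50.1 + 1/30.4 + 1/5.40 = 0.3385.
By the current-divider rule, I = I_0 · G_k/ΣG = 6.20 × 0.05896 = 0.3655 mA.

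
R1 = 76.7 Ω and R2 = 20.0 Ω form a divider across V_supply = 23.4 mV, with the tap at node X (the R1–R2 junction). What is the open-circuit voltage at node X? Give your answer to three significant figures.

With X open, the divider is unloaded: V_th = 23.4 × 20.0/96.70 = 4.840 mV.

V_th ≈ 4.84 mV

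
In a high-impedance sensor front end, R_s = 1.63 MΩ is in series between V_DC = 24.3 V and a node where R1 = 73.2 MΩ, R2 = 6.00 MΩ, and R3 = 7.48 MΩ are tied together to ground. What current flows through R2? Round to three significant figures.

Equivalent of the parallel group: R_p = 3.185 MΩ.
Node voltage V_A = V_DC · R_p/(R_s + R_p) = 24.3 × 0.6614 = 16.07 V.
I(R2) = V_A / R2 = 16.07/6.00 = 2.679 µA.

I ≈ 2.68 µA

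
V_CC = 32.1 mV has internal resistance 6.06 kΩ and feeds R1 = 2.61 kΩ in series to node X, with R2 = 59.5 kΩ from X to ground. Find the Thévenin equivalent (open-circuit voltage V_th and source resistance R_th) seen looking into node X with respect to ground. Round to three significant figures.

R1' = 6.06 + 2.61 = 8.670 kΩ (source resistance + R1).
V_th is the unloaded tap voltage: V_CC · R2/(R1'+R2) = 32.1 × 0.8728 = 28.02 mV.
Looking into X with the source shorted: R_th = R1'·R2/(R1'+R2) = 8.670 × 59.5/68.17 = 7.567 kΩ.

V_th ≈ 28.0 mV, R_th ≈ 7.57 kΩ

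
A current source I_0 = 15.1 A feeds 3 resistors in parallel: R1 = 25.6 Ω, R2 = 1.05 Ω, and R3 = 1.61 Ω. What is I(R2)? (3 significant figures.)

I ≈ 8.92 A

ΣG = 1/25.6 + 1/1.05 + 1/1.61 = 1.613.
By the current-divider rule, I = I_0 · G_k/ΣG = 15.1 × 0.5906 = 8.918 A.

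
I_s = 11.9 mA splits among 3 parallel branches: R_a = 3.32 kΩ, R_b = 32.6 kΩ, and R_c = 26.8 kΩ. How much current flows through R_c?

I ≈ 1.20 mA

Conductances: ΣG = 1/3.32 + 1/32.6 + 1/26.8 = 0.3692 (1/kΩ).
By the current-divider rule, I = I_s · G_k/ΣG = 11.9 × 0.1011 = 1.203 mA.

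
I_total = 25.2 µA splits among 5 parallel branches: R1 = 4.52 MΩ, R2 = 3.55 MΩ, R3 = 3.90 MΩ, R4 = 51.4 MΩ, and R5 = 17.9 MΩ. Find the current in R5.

I ≈ 1.69 µA

Conductances: ΣG = 1/4.52 + 1/3.55 + 1/3.90 + 1/51.4 + 1/17.9 = 0.8347 (1/MΩ).
By the current-divider rule, I = I_total · G_k/ΣG = 25.2 × 0.06693 = 1.687 µA.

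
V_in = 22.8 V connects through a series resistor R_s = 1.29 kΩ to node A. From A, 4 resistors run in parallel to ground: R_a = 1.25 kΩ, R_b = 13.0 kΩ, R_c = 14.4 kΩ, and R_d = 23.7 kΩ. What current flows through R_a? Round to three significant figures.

Parallel bank: R_p = 1/(1/1.25 + 1/13.0 + 1/14.4 + 1/23.7) = 1.012 kΩ.
Node voltage V_A = V_in · R_p/(R_s + R_p) = 22.8 × 0.4395 = 10.02 V.
Branch current I = V_A/R_a = 10.02/1.25 = 8.017 mA.

I ≈ 8.02 mA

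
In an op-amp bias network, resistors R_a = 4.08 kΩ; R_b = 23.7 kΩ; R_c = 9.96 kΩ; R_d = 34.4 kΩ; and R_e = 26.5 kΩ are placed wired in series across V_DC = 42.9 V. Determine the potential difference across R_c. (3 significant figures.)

ΣR = 4.08 + 23.7 + 9.96 + 34.4 + 26.5 = 98.64 kΩ.
V = V_DC · R/ΣR = 42.9 × 0.1010 = 4.332 V.

V ≈ 4.33 V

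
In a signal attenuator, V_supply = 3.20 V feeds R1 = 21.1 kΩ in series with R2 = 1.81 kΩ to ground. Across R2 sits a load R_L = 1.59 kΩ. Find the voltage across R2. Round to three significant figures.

First combine the lower leg with the load: R2 ‖ R_L = 0.8464 kΩ.
Voltage divider with the loaded lower leg: V_out = 3.20 × 0.8464/(21.1 + 0.8464) = 3.20 × 0.03857 = 0.1234 V.
(Unloaded it would be 0.253 V; the load pulls it down.)

V_out ≈ 0.123 V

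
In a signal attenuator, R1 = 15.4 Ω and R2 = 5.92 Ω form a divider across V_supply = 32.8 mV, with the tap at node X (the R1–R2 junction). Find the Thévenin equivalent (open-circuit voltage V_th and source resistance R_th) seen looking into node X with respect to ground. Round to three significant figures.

V_th ≈ 9.11 mV, R_th ≈ 4.28 Ω

V_th is the unloaded tap voltage: V_supply · R2/(R1+R2) = 32.8 × 0.2777 = 9.108 mV.
With V_supply suppressed (replaced by a short), R_th = R1 ‖ R2 = (15.40 × 5.92)/(15.40 + 5.92) = 4.276 Ω.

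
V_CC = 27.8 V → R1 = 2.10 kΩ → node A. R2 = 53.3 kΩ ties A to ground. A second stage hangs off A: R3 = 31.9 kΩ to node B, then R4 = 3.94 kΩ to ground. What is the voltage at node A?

Looking into the second stage from A: R3 + R4 = 35.84 kΩ appears in parallel with R2.
Effective lower resistance at A: R2 ‖ 35.84 = 21.43 kΩ.
V_A = 27.8 × 21.43/(2.10 + 21.43) = 25.32 V.

V_A ≈ 25.3 V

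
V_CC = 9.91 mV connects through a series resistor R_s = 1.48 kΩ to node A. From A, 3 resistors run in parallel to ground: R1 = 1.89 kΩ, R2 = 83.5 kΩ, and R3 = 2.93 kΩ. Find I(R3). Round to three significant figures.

Parallel bank: R_p = 1/(1/1.89 + 1/83.5 + 1/2.93) = 1.133 kΩ.
Node voltage V_A = V_CC · R_p/(R_s + R_p) = 9.91 × 0.4337 = 4.298 mV.
Branch current I = V_A/R3 = 4.298/2.93 = 1.467 µA.

I ≈ 1.47 µA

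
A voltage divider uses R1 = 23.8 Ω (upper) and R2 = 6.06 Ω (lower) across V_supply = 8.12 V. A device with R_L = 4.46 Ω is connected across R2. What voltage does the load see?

V_out ≈ 0.791 V

R2 ‖ R_L = (6.06 × 4.46)/(6.06 + 4.46) = 2.569 Ω.
Voltage divider with the loaded lower leg: V_out = 8.12 × 2.569/(23.8 + 2.569) = 8.12 × 0.09743 = 0.7911 V.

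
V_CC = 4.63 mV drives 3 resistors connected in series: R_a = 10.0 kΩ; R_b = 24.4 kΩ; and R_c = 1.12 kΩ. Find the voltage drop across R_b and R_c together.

V ≈ 3.33 mV

ΣR = 10.0 + 24.4 + 1.12 = 35.52 kΩ.
R_{R_b..R_c} = 24.4 + 1.12 = 25.52 kΩ.
V = V_CC · R/ΣR = 4.63 × 0.7185 = 3.327 mV.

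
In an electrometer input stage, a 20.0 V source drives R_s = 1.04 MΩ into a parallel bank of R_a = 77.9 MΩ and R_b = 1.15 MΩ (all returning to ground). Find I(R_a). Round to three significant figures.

Equivalent of the parallel group: R_p = 1.133 MΩ.
V_A = 20.0 × 1.133/2.173 = 10.43 V.
I(R_a) = V_A / R_a = 10.43/77.9 = 0.1339 µA.
(Equivalently: I_total = 9.203 µA, then current-divider fraction G_k/ΣG = 0.01455.)

I ≈ 0.134 µA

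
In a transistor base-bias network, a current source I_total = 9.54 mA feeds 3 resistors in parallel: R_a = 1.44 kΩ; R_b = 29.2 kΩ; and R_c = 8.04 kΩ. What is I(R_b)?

Total conductance ΣG = 1/1.44 + 1/29.2 + 1/8.04 = 0.8531 (units of 1/kΩ).
Current divider: I(R_b) = I_total · G_k/ΣG = 9.54 × (0.03425/0.8531) = 9.54 × 0.04015 = 0.3830 mA.

I ≈ 0.383 mA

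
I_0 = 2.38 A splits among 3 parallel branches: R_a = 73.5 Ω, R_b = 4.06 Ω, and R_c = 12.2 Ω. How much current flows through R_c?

ΣG = 1/73.5 + 1/4.06 + 1/12.2 = 0.3419.
Current divider: I(R_c) = I_0 · G_k/ΣG = 2.38 × (0.08197/0.3419) = 2.38 × 0.2398 = 0.5706 A.

I ≈ 0.571 A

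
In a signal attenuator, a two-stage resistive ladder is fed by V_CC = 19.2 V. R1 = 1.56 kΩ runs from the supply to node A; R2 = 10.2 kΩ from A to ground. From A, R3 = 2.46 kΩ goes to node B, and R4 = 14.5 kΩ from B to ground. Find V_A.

The second stage (R3 + R4 = 16.96 kΩ) loads node A in parallel with R2.
R2 ‖ (R3+R4) = 6.369 kΩ.
So V_A = 19.2 × 0.8033 = 15.42 V.

V_A ≈ 15.4 V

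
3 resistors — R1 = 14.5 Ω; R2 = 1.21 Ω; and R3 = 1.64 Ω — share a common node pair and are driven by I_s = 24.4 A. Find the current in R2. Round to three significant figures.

ΣG = 1/14.5 + 1/1.21 + 1/1.64 = 1.505.
Current divider: I(R2) = I_s · G_k/ΣG = 24.4 × (0.8264/1.505) = 24.4 × 0.5491 = 13.40 A.

I ≈ 13.4 A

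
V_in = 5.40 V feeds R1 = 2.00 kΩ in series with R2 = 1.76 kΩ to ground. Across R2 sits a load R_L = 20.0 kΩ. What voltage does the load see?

The load sits in parallel with R2, giving an effective lower resistance R2' = R2·R_L/(R2+R_L) = 1.618 kΩ.
Voltage divider with the loaded lower leg: V_out = 5.40 × 1.618/(2.00 + 1.618) = 5.40 × 0.4472 = 2.415 V.

V_out ≈ 2.41 V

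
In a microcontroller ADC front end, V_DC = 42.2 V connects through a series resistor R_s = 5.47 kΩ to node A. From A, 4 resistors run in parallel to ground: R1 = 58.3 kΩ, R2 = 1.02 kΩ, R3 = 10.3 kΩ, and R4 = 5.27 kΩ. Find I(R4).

I ≈ 0.998 mA

Parallel bank: R_p = 1/(1/58.3 + 1/1.02 + 1/10.3 + 1/5.27) = 0.7786 kΩ.
V_A by voltage divider: V_A = 42.2 × 0.7786/(5.47 + 0.7786) = 5.258 V.
I(R4) = V_A / R4 = 5.258/5.27 = 0.9978 mA.
(Check via current divider: I_total = 6.754 mA; share G_k/ΣG = 0.1477 → same result.)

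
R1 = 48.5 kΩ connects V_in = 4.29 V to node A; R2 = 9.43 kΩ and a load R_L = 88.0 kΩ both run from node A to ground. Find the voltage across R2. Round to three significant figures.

R2 ‖ R_L = (9.43 × 88.0)/(9.43 + 88.0) = 8.517 kΩ.
Voltage divider with the loaded lower leg: V_out = 4.29 × 8.517/(48.5 + 8.517) = 4.29 × 0.1494 = 0.6408 V.

V_out ≈ 0.641 V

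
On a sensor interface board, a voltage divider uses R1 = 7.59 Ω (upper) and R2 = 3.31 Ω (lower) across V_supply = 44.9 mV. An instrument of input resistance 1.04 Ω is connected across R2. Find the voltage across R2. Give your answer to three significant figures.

R2 ‖ R_L = (3.31 × 1.04)/(3.31 + 1.04) = 0.7914 Ω.
Then V_out = V_supply · R2'/(R1 + R2') = 44.9 × 0.7914/8.381 = 4.239 mV.

V_out ≈ 4.24 mV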